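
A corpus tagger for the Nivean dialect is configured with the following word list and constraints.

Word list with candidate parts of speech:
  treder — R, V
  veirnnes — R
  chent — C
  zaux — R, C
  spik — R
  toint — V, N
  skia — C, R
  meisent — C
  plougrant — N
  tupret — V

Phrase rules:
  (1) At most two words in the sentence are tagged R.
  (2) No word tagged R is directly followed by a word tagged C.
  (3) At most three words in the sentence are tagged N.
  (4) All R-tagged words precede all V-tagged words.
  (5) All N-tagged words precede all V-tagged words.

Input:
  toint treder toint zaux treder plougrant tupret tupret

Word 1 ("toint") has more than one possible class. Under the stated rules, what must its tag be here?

N

Candidates per position — 1:toint {V,N}; 2:treder {R,V}; 3:toint {V,N}; 4:zaux {R,C}; 5:treder {R,V}; 6:plougrant {N}; 7:tupret {V}; 8:tupret {V}.
At position 1, choosing V makes rule 5 impossible to satisfy; hence N.
At position 2, choosing V makes rule 5 impossible to satisfy; hence R.
At position 3, choosing V makes rule 5 impossible to satisfy; hence N.
At position 5, choosing V makes rule 5 impossible to satisfy; hence R.
At position 4, choosing R makes rule 1 impossible to satisfy; hence C.
That leaves exactly one tagging: N R N C R N V V.
Check: rule 1 satisfied; rule 2 satisfied; rule 3 satisfied; rule 4 satisfied; rule 5 satisfied.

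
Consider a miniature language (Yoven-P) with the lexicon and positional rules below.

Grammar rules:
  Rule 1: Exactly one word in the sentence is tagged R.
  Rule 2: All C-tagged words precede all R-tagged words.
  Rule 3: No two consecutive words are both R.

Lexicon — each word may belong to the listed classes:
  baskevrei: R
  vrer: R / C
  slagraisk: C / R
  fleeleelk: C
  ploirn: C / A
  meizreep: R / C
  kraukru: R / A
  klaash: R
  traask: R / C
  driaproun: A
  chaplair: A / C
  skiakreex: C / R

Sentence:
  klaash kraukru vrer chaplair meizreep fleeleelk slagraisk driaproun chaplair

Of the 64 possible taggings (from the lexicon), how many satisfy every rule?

Candidates per position — 1:klaash {R}; 2:kraukru {R,A}; 3:vrer {R,C}; 4:chaplair {A,C}; 5:meizreep {R,C}; 6:fleeleelk {C}; 7:slagraisk {C,R}; 8:driaproun {A}; 9:chaplair {A,C}.
There are 64 candidate sequences in total.
Rule 2 cannot be satisfied by any choice of tags from the lexicon.
So there is no consistent tagging.
Count = 0.

0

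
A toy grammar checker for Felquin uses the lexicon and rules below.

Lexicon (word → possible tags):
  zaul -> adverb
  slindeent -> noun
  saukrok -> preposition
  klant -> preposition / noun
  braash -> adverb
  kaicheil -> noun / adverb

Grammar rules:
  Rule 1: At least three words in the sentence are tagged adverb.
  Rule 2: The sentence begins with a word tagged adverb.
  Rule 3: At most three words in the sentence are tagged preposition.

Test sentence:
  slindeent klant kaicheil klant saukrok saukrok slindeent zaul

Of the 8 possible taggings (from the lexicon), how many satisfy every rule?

0

Candidates per position — 1:slindeent {noun}; 2:klant {preposition,noun}; 3:kaicheil {noun,adverb}; 4:klant {preposition,noun}; 5:saukrok {preposition}; 6:saukrok {preposition}; 7:slindeent {noun}; 8:zaul {adverb}.
There are 8 candidate sequences in total.
Rule 1 cannot be satisfied by any choice of tags from the lexicon.
So there is no consistent tagging.
Count = 0.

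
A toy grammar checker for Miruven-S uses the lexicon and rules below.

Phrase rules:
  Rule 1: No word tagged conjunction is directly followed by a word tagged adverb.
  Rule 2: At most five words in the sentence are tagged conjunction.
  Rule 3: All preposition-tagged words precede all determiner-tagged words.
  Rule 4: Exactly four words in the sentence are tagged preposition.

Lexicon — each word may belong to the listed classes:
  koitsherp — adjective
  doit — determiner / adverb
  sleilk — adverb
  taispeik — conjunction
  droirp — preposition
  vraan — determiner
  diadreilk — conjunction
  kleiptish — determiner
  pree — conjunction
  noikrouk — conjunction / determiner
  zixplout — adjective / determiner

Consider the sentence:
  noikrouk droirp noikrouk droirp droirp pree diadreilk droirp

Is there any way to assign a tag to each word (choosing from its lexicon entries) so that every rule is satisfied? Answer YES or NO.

YES

Candidates per position — 1:noikrouk {conjunction,determiner}; 2:droirp {preposition}; 3:noikrouk {conjunction,determiner}; 4:droirp {preposition}; 5:droirp {preposition}; 6:pree {conjunction}; 7:diadreilk {conjunction}; 8:droirp {preposition}.
One satisfying assignment: conjunction preposition conjunction preposition preposition conjunction conjunction preposition.
Rule-by-rule: rule 1 ok; rule 2 ok; rule 3 ok; rule 4 ok.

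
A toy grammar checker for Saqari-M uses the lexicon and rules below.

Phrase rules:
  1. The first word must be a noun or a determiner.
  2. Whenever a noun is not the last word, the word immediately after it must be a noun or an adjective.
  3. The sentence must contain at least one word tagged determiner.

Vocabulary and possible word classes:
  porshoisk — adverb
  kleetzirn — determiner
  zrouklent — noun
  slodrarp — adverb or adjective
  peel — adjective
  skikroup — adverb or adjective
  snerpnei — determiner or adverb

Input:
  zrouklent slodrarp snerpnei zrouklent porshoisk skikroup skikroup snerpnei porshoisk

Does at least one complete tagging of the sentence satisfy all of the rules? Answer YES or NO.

NO

Candidates per position — 1:zrouklent {noun}; 2:slodrarp {adverb,adjective}; 3:snerpnei {determiner,adverb}; 4:zrouklent {noun}; 5:porshoisk {adverb}; 6:skikroup {adverb,adjective}; 7:skikroup {adverb,adjective}; 8:snerpnei {determiner,adverb}; 9:porshoisk {adverb}.
Rule 2 cannot be satisfied by any choice of tags from the lexicon.
So there is no consistent tagging.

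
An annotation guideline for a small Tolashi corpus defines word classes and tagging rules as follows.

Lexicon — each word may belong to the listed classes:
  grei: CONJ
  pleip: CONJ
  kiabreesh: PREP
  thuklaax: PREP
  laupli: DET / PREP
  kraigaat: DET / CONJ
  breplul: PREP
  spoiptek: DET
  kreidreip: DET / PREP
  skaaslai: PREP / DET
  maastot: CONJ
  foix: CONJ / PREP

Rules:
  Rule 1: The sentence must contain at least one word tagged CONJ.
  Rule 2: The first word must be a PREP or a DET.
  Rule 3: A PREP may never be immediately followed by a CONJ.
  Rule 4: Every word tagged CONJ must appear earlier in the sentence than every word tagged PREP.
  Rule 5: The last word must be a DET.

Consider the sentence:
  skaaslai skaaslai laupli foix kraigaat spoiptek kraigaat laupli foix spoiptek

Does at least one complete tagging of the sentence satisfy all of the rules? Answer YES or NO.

Candidates per position — 1:skaaslai {PREP,DET}; 2:skaaslai {PREP,DET}; 3:laupli {DET,PREP}; 4:foix {CONJ,PREP}; 5:kraigaat {DET,CONJ}; 6:spoiptek {DET}; 7:kraigaat {DET,CONJ}; 8:laupli {DET,PREP}; 9:foix {CONJ,PREP}; 10:spoiptek {DET}.
One satisfying assignment: DET DET DET CONJ CONJ DET DET PREP PREP DET.
Check: rule 1 ✓; rule 2 ✓; rule 3 ✓; rule 4 ✓; rule 5 ✓.

YES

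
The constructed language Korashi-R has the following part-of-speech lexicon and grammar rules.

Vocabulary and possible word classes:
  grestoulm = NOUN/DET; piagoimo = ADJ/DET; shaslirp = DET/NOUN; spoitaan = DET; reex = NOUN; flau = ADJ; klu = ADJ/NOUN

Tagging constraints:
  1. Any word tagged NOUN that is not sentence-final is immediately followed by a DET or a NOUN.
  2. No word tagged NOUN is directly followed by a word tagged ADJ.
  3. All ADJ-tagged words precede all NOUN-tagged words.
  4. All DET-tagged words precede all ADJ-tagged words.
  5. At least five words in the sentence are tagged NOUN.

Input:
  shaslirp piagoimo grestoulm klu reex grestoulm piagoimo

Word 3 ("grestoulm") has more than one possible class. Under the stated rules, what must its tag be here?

NOUN

Candidates per position — 1:shaslirp {DET,NOUN}; 2:piagoimo {ADJ,DET}; 3:grestoulm {NOUN,DET}; 4:klu {ADJ,NOUN}; 5:reex {NOUN}; 6:grestoulm {NOUN,DET}; 7:piagoimo {ADJ,DET}.
If word 1 were DET, no tagging could satisfy rule 5; so word 1 is NOUN.
If word 2 were ADJ, no tagging could satisfy rule 1; so word 2 is DET.
If word 3 were DET, no tagging could satisfy rule 5; so word 3 is NOUN.
If word 4 were ADJ, no tagging could satisfy rule 1; so word 4 is NOUN.
If word 6 were DET, no tagging could satisfy rule 5; so word 6 is NOUN.
If word 7 were ADJ, no tagging could satisfy rule 1; so word 7 is DET.
So the tagging must be: NOUN DET NOUN NOUN NOUN NOUN DET.
Checking: rule 1 holds; rule 2 holds; rule 3 holds; rule 4 holds; rule 5 holds.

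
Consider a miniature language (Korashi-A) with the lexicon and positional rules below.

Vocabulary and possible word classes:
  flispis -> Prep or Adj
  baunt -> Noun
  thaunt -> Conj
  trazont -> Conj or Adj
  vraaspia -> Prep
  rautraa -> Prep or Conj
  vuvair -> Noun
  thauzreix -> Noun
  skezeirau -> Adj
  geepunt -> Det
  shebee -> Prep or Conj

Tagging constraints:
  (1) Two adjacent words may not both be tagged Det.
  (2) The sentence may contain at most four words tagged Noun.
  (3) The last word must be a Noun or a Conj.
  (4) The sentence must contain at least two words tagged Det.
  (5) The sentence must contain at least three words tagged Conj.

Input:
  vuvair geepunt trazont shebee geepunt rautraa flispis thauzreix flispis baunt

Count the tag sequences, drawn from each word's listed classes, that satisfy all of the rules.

Candidates per position — 1:vuvair {Noun}; 2:geepunt {Det}; 3:trazont {Conj,Adj}; 4:shebee {Prep,Conj}; 5:geepunt {Det}; 6:rautraa {Prep,Conj}; 7:flispis {Prep,Adj}; 8:thauzreix {Noun}; 9:flispis {Prep,Adj}; 10:baunt {Noun}.
There are 32 candidate sequences in total.
The sequences that satisfy every rule: Noun Det Conj Conj Det Conj Prep Noun Prep Noun; Noun Det Conj Conj Det Conj Prep Noun Adj Noun; Noun Det Conj Conj Det Conj Adj Noun Prep Noun; Noun Det Conj Conj Det Conj Adj Noun Adj Noun.
Count = 4.

4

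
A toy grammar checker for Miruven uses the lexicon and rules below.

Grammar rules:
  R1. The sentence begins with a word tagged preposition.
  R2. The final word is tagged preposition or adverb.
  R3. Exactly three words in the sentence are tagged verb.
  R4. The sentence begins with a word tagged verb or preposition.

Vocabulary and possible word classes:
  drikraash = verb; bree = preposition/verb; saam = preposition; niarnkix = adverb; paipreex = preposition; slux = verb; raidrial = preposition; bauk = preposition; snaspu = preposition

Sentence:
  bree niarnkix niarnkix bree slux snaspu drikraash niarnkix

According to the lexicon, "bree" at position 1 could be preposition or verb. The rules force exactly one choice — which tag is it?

preposition

Candidates per position — 1:bree {preposition,verb}; 2:niarnkix {adverb}; 3:niarnkix {adverb}; 4:bree {preposition,verb}; 5:slux {verb}; 6:snaspu {preposition}; 7:drikraash {verb}; 8:niarnkix {adverb}.
Word 1 cannot be verb — rule 1 would then fail for every completion. It is preposition.
Word 4 cannot be preposition — rule 3 would then fail for every completion. It is verb.
So the tagging must be: preposition adverb adverb verb verb preposition verb adverb.
Check: rule 1 satisfied; rule 2 satisfied; rule 3 satisfied; rule 4 satisfied.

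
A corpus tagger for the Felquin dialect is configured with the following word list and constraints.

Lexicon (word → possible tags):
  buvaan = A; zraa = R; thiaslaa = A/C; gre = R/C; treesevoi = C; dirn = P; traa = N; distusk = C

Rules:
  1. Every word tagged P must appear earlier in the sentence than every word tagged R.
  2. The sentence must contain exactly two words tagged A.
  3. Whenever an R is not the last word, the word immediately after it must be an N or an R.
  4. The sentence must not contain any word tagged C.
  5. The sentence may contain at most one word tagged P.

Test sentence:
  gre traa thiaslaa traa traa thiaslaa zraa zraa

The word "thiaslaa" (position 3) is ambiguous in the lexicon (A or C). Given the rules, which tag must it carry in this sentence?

Candidates per position — 1:gre {R,C}; 2:traa {N}; 3:thiaslaa {A,C}; 4:traa {N}; 5:traa {N}; 6:thiaslaa {A,C}; 7:zraa {R}; 8:zraa {R}.
If word 1 were C, no tagging could satisfy rule 4; so word 1 is R.
If word 3 were C, no tagging could satisfy rule 2; so word 3 is A.
If word 6 were C, no tagging could satisfy rule 2; so word 6 is A.
The only consistent sequence is: R N A N N A R R.
Checking: rule 1 ✓; rule 2 ✓; rule 3 ✓; rule 4 ✓; rule 5 ✓.

A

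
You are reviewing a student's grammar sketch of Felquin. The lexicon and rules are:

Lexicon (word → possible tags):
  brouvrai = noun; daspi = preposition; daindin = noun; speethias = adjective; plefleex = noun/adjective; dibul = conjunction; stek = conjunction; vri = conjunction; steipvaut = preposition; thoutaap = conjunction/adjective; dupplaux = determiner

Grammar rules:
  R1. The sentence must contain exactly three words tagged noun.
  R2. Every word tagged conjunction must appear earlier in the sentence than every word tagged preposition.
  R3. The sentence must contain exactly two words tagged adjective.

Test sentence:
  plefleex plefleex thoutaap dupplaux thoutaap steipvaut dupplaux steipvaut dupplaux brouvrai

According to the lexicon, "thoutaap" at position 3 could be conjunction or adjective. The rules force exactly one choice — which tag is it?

Candidates per position — 1:plefleex {noun,adjective}; 2:plefleex {noun,adjective}; 3:thoutaap {conjunction,adjective}; 4:dupplaux {determiner}; 5:thoutaap {conjunction,adjective}; 6:steipvaut {preposition}; 7:dupplaux {determiner}; 8:steipvaut {preposition}; 9:dupplaux {determiner}; 10:brouvrai {noun}.
Position 1: adjective is ruled out by rule 1; that leaves noun.
Position 2: adjective is ruled out by rule 1; that leaves noun.
Position 3: conjunction is ruled out by rule 3; that leaves adjective.
Position 5: conjunction is ruled out by rule 3; that leaves adjective.
So the tagging must be: noun noun adjective determiner adjective preposition determiner preposition determiner noun.
Checking: rule 1 satisfied; rule 2 satisfied; rule 3 satisfied.

adjective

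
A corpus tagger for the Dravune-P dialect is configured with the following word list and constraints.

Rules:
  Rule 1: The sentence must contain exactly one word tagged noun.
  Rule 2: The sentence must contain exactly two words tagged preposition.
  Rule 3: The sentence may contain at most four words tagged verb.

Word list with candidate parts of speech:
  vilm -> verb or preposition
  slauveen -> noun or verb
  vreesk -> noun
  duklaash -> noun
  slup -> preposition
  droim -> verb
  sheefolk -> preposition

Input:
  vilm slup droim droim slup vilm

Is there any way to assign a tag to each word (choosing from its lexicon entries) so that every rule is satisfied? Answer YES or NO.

NO

Candidates per position — 1:vilm {verb,preposition}; 2:slup {preposition}; 3:droim {verb}; 4:droim {verb}; 5:slup {preposition}; 6:vilm {verb,preposition}.
Rule 1 cannot be satisfied by any choice of tags from the lexicon.
So there is no consistent tagging.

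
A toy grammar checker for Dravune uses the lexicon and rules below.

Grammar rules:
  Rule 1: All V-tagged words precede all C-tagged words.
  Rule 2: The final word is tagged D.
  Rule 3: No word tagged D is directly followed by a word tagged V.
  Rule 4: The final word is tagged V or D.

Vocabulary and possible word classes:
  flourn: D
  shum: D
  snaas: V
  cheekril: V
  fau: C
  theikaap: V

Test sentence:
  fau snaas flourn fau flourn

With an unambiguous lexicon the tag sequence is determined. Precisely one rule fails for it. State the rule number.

Fixed tagging: C V D C D.
Rule check: R1 fails, R2 ok, R3 ok, R4 ok.
Only rule 1 fails.

1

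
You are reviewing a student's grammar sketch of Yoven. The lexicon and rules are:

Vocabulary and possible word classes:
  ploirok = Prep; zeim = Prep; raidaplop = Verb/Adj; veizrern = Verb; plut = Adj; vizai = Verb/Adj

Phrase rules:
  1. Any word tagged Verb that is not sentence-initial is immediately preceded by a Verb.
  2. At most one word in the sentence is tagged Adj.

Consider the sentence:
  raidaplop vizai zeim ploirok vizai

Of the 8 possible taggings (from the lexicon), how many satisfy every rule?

Candidates per position — 1:raidaplop {Verb,Adj}; 2:vizai {Verb,Adj}; 3:zeim {Prep}; 4:ploirok {Prep}; 5:vizai {Verb,Adj}.
There are 8 candidate sequences in total.
The sequences that satisfy every rule: Verb Verb Prep Prep Adj.
Count = 1.

1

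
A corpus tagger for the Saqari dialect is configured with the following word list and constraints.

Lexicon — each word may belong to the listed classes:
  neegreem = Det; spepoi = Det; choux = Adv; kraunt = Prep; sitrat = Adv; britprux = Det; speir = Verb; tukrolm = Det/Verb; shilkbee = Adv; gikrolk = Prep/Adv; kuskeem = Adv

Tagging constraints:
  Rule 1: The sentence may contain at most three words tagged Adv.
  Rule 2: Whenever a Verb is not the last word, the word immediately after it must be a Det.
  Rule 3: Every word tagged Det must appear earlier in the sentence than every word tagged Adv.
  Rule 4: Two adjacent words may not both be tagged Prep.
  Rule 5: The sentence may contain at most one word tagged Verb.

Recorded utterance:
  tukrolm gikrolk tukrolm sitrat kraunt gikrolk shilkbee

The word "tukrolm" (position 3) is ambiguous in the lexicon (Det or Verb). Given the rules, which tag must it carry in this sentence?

Candidates per position — 1:tukrolm {Det,Verb}; 2:gikrolk {Prep,Adv}; 3:tukrolm {Det,Verb}; 4:sitrat {Adv}; 5:kraunt {Prep}; 6:gikrolk {Prep,Adv}; 7:shilkbee {Adv}.
Position 1: tagging it Verb would leave rule 2 unsatisfiable, so it must be Det.
Position 3: tagging it Verb would leave rule 2 unsatisfiable, so it must be Det.
Position 6: tagging it Prep would leave rule 4 unsatisfiable, so it must be Adv.
Position 2: tagging it Adv would leave rule 1 unsatisfiable, so it must be Prep.
That leaves exactly one tagging: Det Prep Det Adv Prep Adv Adv.
Rule-by-rule: rule 1 ✓; rule 2 ✓; rule 3 ✓; rule 4 ✓; rule 5 ✓.

Det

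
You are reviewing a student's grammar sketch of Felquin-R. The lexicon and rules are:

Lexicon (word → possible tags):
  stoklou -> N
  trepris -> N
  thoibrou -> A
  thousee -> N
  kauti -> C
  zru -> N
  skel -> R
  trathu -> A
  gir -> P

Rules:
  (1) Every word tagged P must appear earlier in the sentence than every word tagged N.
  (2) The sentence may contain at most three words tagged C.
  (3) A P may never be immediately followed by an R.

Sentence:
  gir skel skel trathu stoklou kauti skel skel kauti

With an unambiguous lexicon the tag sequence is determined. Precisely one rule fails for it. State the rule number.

Fixed tagging: P R R A N C R R C.
Checking each rule: R1 pass, R2 pass, R3 fail.
Only rule 3 fails.

3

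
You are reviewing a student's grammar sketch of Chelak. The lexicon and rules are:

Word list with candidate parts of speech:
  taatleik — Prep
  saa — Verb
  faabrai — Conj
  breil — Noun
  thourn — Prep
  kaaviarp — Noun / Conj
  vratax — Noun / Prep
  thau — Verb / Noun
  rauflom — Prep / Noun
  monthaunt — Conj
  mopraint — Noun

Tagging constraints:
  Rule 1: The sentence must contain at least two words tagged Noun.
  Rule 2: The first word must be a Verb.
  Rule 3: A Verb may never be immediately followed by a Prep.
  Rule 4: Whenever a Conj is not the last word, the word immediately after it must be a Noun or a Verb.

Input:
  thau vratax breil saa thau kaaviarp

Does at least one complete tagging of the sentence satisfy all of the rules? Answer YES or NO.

Candidates per position — 1:thau {Verb,Noun}; 2:vratax {Noun,Prep}; 3:breil {Noun}; 4:saa {Verb}; 5:thau {Verb,Noun}; 6:kaaviarp {Noun,Conj}.
One satisfying assignment: Verb Noun Noun Verb Verb Conj.
Verifying each rule — rule 1 ✓; rule 2 ✓; rule 3 ✓; rule 4 ✓.

YES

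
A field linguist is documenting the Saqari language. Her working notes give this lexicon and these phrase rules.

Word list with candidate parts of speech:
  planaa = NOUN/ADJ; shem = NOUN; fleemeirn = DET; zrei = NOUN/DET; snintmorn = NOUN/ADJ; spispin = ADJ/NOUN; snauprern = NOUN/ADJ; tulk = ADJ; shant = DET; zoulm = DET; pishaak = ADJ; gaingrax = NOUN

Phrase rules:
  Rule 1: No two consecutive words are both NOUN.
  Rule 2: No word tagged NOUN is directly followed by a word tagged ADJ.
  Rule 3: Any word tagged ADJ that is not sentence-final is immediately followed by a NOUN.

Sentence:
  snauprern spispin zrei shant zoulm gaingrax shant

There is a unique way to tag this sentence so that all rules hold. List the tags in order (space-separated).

ADJ NOUN DET DET DET NOUN DET

Candidates per position — 1:snauprern {NOUN,ADJ}; 2:spispin {ADJ,NOUN}; 3:zrei {NOUN,DET}; 4:shant {DET}; 5:zoulm {DET}; 6:gaingrax {NOUN}; 7:shant {DET}.
The remaining ambiguous positions (1, 2, 3) are resolved jointly — only one combination satisfies every rule.
So the tagging must be: ADJ NOUN DET DET DET NOUN DET.
Rule-by-rule: rule 1 satisfied; rule 2 satisfied; rule 3 satisfied.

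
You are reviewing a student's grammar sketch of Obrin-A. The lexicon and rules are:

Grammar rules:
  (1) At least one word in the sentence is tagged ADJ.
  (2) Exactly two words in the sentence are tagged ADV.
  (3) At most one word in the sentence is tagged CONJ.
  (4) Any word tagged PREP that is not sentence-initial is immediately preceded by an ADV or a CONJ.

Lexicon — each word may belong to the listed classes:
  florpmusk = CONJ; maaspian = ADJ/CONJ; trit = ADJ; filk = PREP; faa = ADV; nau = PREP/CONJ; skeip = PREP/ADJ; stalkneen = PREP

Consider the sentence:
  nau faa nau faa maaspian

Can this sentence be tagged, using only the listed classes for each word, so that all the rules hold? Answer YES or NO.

YES

Candidates per position — 1:nau {PREP,CONJ}; 2:faa {ADV}; 3:nau {PREP,CONJ}; 4:faa {ADV}; 5:maaspian {ADJ,CONJ}.
One satisfying assignment: CONJ ADV PREP ADV ADJ.
Check: rule 1 holds; rule 2 holds; rule 3 holds; rule 4 holds.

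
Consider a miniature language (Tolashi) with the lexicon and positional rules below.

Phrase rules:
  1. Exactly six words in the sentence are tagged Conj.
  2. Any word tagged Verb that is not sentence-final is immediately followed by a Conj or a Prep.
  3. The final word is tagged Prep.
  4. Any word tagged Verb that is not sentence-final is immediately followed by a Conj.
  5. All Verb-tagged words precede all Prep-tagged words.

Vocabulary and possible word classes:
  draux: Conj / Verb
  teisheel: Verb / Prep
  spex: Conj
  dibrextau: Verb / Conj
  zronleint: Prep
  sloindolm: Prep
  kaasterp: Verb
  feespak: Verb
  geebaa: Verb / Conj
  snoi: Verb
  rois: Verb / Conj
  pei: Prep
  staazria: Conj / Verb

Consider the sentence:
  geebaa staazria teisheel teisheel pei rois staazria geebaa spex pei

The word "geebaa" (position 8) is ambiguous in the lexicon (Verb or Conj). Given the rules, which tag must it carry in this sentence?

Conj

Candidates per position — 1:geebaa {Verb,Conj}; 2:staazria {Conj,Verb}; 3:teisheel {Verb,Prep}; 4:teisheel {Verb,Prep}; 5:pei {Prep}; 6:rois {Verb,Conj}; 7:staazria {Conj,Verb}; 8:geebaa {Verb,Conj}; 9:spex {Conj}; 10:pei {Prep}.
Word 1 cannot be Verb — rule 1 would then fail for every completion. It is Conj.
Word 2 cannot be Verb — rule 1 would then fail for every completion. It is Conj.
Word 3 cannot be Verb — rule 4 would then fail for every completion. It is Prep.
Word 4 cannot be Verb — rule 4 would then fail for every completion. It is Prep.
Word 6 cannot be Verb — rule 1 would then fail for every completion. It is Conj.
Word 7 cannot be Verb — rule 1 would then fail for every completion. It is Conj.
Word 8 cannot be Verb — rule 1 would then fail for every completion. It is Conj.
That leaves exactly one tagging: Conj Conj Prep Prep Prep Conj Conj Conj Conj Prep.
Verifying each rule — rule 1 holds; rule 2 holds; rule 3 holds; rule 4 holds; rule 5 holds.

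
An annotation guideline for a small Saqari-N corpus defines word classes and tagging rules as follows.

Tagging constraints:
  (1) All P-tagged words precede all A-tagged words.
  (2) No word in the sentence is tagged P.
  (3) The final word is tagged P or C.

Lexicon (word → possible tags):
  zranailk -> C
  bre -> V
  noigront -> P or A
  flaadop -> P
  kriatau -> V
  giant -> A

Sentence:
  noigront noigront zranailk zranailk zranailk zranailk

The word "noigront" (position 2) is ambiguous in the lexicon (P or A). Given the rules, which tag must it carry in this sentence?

A

Candidates per position — 1:noigront {P,A}; 2:noigront {P,A}; 3:zranailk {C}; 4:zranailk {C}; 5:zranailk {C}; 6:zranailk {C}.
At position 1, choosing P makes rule 2 impossible to satisfy; hence A.
At position 2, choosing P makes rule 1 impossible to satisfy; hence A.
The only consistent sequence is: A A C C C C.
Check: rule 1 ✓; rule 2 ✓; rule 3 ✓.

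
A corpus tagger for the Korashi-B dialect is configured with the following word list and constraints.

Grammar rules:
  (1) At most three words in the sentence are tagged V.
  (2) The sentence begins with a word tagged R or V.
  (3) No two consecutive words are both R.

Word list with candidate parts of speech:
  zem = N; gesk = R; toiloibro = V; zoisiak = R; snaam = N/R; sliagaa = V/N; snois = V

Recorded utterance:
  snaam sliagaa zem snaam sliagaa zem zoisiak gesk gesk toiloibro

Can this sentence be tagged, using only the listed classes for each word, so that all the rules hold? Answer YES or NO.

Candidates per position — 1:snaam {N,R}; 2:sliagaa {V,N}; 3:zem {N}; 4:snaam {N,R}; 5:sliagaa {V,N}; 6:zem {N}; 7:zoisiak {R}; 8:gesk {R}; 9:gesk {R}; 10:toiloibro {V}.
Rule 3 cannot be satisfied by any choice of tags from the lexicon.
So there is no consistent tagging.

NO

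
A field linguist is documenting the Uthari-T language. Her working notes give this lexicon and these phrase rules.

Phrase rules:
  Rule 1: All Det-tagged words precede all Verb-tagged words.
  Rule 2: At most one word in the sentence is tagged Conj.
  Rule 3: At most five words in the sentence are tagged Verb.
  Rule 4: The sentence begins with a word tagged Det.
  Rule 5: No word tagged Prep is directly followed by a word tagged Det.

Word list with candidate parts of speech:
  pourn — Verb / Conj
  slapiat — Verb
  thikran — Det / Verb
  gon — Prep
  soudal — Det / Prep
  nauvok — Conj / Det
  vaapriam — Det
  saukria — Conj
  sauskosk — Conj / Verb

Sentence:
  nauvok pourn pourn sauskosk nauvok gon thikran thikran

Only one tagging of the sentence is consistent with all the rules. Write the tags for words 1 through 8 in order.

Candidates per position — 1:nauvok {Conj,Det}; 2:pourn {Verb,Conj}; 3:pourn {Verb,Conj}; 4:sauskosk {Conj,Verb}; 5:nauvok {Conj,Det}; 6:gon {Prep}; 7:thikran {Det,Verb}; 8:thikran {Det,Verb}.
At position 1, choosing Conj makes rule 4 impossible to satisfy; hence Det.
At position 7, choosing Det makes rule 5 impossible to satisfy; hence Verb.
At position 8, choosing Det makes rule 1 impossible to satisfy; hence Verb.
The remaining ambiguous positions (2, 3, 4, 5) are resolved jointly — only one combination satisfies every rule.
So the tagging must be: Det Verb Verb Verb Conj Prep Verb Verb.
Check: rule 1 ✓; rule 2 ✓; rule 3 ✓; rule 4 ✓; rule 5 ✓.

Det Verb Verb Verb Conj Prep Verb Verb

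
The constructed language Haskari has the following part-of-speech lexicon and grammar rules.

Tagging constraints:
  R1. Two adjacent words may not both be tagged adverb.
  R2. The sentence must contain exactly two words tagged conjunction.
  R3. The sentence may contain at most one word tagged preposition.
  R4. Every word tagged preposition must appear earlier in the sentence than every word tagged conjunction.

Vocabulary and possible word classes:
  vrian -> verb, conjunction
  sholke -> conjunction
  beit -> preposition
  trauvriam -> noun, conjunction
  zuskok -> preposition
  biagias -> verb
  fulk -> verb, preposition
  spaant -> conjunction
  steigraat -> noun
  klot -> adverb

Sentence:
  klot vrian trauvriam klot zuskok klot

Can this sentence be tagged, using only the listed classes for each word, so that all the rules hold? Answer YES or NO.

Candidates per position — 1:klot {adverb}; 2:vrian {verb,conjunction}; 3:trauvriam {noun,conjunction}; 4:klot {adverb}; 5:zuskok {preposition}; 6:klot {adverb}.
Every candidate sequence violates at least one rule; no consistent tagging exists.

NO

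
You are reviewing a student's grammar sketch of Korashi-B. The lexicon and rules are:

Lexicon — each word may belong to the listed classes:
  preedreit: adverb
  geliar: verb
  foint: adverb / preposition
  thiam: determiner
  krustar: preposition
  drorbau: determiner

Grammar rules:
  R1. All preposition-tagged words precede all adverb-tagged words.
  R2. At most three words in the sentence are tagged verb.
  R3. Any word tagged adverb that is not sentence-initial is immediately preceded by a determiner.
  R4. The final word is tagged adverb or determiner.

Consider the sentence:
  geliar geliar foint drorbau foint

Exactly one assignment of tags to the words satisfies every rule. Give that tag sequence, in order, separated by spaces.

Candidates per position — 1:geliar {verb}; 2:geliar {verb}; 3:foint {adverb,preposition}; 4:drorbau {determiner}; 5:foint {adverb,preposition}.
At position 3, choosing adverb makes rule 3 impossible to satisfy; hence preposition.
At position 5, choosing preposition makes rule 4 impossible to satisfy; hence adverb.
The unique satisfying tagging is: verb verb preposition determiner adverb.
Rule-by-rule: rule 1 satisfied; rule 2 satisfied; rule 3 satisfied; rule 4 satisfied.

verb verb preposition determiner adverb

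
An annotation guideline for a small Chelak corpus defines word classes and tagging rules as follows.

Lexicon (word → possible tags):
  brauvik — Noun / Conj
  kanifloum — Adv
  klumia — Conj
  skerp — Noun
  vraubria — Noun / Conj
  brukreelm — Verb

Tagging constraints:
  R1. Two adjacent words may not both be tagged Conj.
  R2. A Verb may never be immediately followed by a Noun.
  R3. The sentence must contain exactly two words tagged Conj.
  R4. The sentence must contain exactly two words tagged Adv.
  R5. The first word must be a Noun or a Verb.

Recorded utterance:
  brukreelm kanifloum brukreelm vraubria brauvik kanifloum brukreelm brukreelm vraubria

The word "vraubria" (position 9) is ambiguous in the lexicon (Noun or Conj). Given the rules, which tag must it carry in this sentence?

Conj

Candidates per position — 1:brukreelm {Verb}; 2:kanifloum {Adv}; 3:brukreelm {Verb}; 4:vraubria {Noun,Conj}; 5:brauvik {Noun,Conj}; 6:kanifloum {Adv}; 7:brukreelm {Verb}; 8:brukreelm {Verb}; 9:vraubria {Noun,Conj}.
Position 4: tagging it Noun would leave rule 2 unsatisfiable, so it must be Conj.
Position 5: tagging it Conj would leave rule 1 unsatisfiable, so it must be Noun.
Position 9: tagging it Noun would leave rule 2 unsatisfiable, so it must be Conj.
The only consistent sequence is: Verb Adv Verb Conj Noun Adv Verb Verb Conj.
Verifying each rule — rule 1 holds; rule 2 holds; rule 3 holds; rule 4 holds; rule 5 holds.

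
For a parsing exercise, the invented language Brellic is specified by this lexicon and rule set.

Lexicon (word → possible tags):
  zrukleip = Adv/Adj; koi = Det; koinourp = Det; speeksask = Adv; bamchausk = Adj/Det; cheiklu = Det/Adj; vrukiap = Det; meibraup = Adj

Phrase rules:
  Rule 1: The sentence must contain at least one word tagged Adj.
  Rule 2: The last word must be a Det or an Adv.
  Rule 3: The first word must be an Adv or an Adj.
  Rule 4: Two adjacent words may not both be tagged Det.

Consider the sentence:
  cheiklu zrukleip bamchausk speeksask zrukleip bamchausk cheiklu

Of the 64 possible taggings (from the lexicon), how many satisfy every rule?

8

Candidates per position — 1:cheiklu {Det,Adj}; 2:zrukleip {Adv,Adj}; 3:bamchausk {Adj,Det}; 4:speeksask {Adv}; 5:zrukleip {Adv,Adj}; 6:bamchausk {Adj,Det}; 7:cheiklu {Det,Adj}.
There are 64 candidate sequences in total.
Checking each against the rules leaves 8 sequences.
Count = 8.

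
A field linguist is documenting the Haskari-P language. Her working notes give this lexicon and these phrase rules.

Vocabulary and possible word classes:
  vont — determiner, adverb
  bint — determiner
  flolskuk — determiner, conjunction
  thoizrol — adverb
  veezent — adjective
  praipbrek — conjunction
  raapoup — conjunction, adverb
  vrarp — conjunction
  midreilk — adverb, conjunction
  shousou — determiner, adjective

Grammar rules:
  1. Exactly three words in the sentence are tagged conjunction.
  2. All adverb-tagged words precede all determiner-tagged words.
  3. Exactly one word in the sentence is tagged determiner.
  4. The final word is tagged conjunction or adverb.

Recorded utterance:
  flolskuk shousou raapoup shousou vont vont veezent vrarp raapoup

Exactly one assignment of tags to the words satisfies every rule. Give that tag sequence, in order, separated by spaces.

conjunction adjective adverb adjective adverb determiner adjective conjunction conjunction

Candidates per position — 1:flolskuk {determiner,conjunction}; 2:shousou {determiner,adjective}; 3:raapoup {conjunction,adverb}; 4:shousou {determiner,adjective}; 5:vont {determiner,adverb}; 6:vont {determiner,adverb}; 7:veezent {adjective}; 8:vrarp {conjunction}; 9:raapoup {conjunction,adverb}.
The remaining ambiguous positions (1, 2, 3, 4, 5, 6, 9) are resolved jointly — only one combination satisfies every rule.
The unique satisfying tagging is: conjunction adjective adverb adjective adverb determiner adjective conjunction conjunction.
Rule-by-rule: rule 1 satisfied; rule 2 satisfied; rule 3 satisfied; rule 4 satisfied.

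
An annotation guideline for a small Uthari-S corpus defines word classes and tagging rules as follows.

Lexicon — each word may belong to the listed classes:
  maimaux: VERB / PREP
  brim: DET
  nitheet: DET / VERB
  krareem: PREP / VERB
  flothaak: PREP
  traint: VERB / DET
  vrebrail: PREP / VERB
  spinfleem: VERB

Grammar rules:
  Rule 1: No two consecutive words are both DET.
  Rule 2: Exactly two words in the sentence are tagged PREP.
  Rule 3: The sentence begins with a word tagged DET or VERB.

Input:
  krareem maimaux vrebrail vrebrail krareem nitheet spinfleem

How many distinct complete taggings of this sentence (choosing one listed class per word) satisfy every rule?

12

Candidates per position — 1:krareem {PREP,VERB}; 2:maimaux {VERB,PREP}; 3:vrebrail {PREP,VERB}; 4:vrebrail {PREP,VERB}; 5:krareem {PREP,VERB}; 6:nitheet {DET,VERB}; 7:spinfleem {VERB}.
There are 64 candidate sequences in total.
Checking each against the rules leaves 12 sequences.
Count = 12.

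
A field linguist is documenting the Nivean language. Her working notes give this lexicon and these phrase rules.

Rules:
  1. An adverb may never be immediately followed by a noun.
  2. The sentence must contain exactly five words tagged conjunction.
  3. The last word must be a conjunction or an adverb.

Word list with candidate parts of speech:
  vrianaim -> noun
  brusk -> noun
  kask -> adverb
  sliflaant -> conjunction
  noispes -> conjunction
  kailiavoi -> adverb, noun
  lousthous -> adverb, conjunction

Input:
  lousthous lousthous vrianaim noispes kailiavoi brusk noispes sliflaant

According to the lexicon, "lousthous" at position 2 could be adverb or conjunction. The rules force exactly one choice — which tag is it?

Candidates per position — 1:lousthous {adverb,conjunction}; 2:lousthous {adverb,conjunction}; 3:vrianaim {noun}; 4:noispes {conjunction}; 5:kailiavoi {adverb,noun}; 6:brusk {noun}; 7:noispes {conjunction}; 8:sliflaant {conjunction}.
Position 1: adverb is ruled out by rule 2; that leaves conjunction.
Position 2: adverb is ruled out by rule 1; that leaves conjunction.
Position 5: adverb is ruled out by rule 1; that leaves noun.
The unique satisfying tagging is: conjunction conjunction noun conjunction noun noun conjunction conjunction.
Rule-by-rule: rule 1 holds; rule 2 holds; rule 3 holds.

conjunction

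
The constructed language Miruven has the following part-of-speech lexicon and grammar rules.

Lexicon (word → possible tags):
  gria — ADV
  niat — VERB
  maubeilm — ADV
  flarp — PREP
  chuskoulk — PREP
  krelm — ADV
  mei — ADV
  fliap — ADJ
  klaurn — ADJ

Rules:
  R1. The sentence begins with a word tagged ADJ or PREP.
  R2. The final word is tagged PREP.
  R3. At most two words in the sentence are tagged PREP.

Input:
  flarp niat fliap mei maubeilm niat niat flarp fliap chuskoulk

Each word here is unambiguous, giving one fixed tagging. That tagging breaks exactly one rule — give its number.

Fixed tagging: PREP VERB ADJ ADV ADV VERB VERB PREP ADJ PREP.
Checking each rule: R1 ✓, R2 ✓, R3 ✗.
Only rule 3 fails.

3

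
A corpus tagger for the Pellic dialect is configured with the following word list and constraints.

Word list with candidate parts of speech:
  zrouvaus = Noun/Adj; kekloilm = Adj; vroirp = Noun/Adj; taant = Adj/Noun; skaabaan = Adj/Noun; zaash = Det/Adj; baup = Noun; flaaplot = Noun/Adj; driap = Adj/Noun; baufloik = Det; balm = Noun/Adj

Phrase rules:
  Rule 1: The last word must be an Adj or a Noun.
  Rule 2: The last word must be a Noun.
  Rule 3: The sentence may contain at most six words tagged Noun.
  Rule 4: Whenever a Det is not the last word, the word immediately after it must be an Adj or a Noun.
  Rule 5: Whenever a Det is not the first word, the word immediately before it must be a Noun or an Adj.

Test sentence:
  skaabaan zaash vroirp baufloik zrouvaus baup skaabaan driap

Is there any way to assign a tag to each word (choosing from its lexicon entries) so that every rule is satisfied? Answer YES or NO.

Candidates per position — 1:skaabaan {Adj,Noun}; 2:zaash {Det,Adj}; 3:vroirp {Noun,Adj}; 4:baufloik {Det}; 5:zrouvaus {Noun,Adj}; 6:baup {Noun}; 7:skaabaan {Adj,Noun}; 8:driap {Adj,Noun}.
One satisfying assignment: Adj Det Adj Det Noun Noun Noun Noun.
Check: rule 1 satisfied; rule 2 satisfied; rule 3 satisfied; rule 4 satisfied; rule 5 satisfied.

YES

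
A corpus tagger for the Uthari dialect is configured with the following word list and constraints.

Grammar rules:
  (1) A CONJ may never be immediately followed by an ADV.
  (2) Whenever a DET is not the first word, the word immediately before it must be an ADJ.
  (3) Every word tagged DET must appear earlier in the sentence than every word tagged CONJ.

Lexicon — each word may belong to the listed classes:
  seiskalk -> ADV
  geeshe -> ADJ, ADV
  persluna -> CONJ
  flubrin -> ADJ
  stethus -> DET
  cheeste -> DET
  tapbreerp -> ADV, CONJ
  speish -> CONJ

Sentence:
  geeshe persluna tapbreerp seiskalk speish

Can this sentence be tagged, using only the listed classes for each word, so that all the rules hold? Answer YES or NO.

Candidates per position — 1:geeshe {ADJ,ADV}; 2:persluna {CONJ}; 3:tapbreerp {ADV,CONJ}; 4:seiskalk {ADV}; 5:speish {CONJ}.
Rule 1 cannot be satisfied by any choice of tags from the lexicon.
So there is no consistent tagging.

NO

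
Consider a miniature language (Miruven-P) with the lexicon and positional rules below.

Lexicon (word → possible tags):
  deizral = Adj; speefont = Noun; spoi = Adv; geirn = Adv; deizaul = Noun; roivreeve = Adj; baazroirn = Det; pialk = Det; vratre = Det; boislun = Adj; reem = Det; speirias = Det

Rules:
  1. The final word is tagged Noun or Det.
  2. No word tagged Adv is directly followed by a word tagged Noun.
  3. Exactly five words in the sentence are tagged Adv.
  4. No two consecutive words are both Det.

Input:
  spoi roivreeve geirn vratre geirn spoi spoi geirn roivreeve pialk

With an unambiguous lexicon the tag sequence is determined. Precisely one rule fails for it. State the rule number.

3

Fixed tagging: Adv Adj Adv Det Adv Adv Adv Adv Adj Det.
Checking each rule: R1 ✓, R2 ✓, R3 ✗, R4 ✓.
Only rule 3 fails.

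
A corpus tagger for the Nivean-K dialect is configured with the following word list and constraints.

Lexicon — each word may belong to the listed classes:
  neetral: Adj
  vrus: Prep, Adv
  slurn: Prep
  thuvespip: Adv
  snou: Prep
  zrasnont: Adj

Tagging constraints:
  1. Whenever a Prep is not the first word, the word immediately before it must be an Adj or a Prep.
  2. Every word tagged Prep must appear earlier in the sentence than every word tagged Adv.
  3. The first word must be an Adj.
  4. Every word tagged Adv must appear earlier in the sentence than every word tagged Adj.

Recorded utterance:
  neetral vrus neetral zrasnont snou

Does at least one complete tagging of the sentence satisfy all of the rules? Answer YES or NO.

Candidates per position — 1:neetral {Adj}; 2:vrus {Prep,Adv}; 3:neetral {Adj}; 4:zrasnont {Adj}; 5:snou {Prep}.
One satisfying assignment: Adj Prep Adj Adj Prep.
Verifying each rule — rule 1 ✓; rule 2 ✓; rule 3 ✓; rule 4 ✓.

YES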